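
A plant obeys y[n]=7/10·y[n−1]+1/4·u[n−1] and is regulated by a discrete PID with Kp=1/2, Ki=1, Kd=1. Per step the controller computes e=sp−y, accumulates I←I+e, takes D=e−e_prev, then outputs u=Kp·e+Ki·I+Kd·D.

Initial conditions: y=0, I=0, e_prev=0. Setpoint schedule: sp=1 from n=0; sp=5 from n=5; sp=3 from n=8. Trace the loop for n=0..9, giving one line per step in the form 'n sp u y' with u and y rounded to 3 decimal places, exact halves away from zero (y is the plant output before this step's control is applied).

(exact arithmetic carried between steps; '≈' marks a value shown rounded to 6 d.p. or computed from one; I and e_prev carry over from the previous line; the table rounds u and y to 3 d.p., halves away from zero)
n=0: y=0, sp=1, e=sp−y=1; I=1, D=e−e_prev=1; u=1/2·1+1·1+1·1=2.5; next y=7/10·0+1/4·2.5=0.625
n=1: y=0.625, sp=1, e=sp−y=0.375; I=1.375, D=e−e_prev=-0.625; u=1/2·0.375+1·1.375+1·(-0.625)=0.9375; next y=7/10·0.625+1/4·0.9375=0.671875
n=2: y=0.671875, sp=1, e=sp−y=0.328125; I=1.703125, D=e−e_prev=-0.046875; u=1/2·0.328125+1·1.703125+1·(-0.046875)≈1.820313; next y=7/10·0.671875+1/4·1.820313≈0.925391
n=3: y≈0.925391, sp=1, e=sp−y≈0.074609; I≈1.777734, D=e−e_prev≈-0.253516; u=1/2·0.074609+1·1.777734+1·(-0.253516)≈1.561523; next y=7/10·0.925391+1/4·1.561523≈1.038154
n=4: y≈1.038154, sp=1, e=sp−y≈-0.038154; I≈1.739580, D=e−e_prev≈-0.112764; u=1/2·(-0.038154)+1·1.739580+1·(-0.112764)≈1.607739; next y=7/10·1.038154+1/4·1.607739≈1.128643
n=5: y≈1.128643, sp=5, e=sp−y≈3.871357; I≈5.610937, D=e−e_prev≈3.909511; u=1/2·3.871357+1·5.610937+1·3.909511≈11.456127; next y=7/10·1.128643+1/4·11.456127≈3.654082
n=6: y≈3.654082, sp=5, e=sp−y≈1.345918; I≈6.956855, D=e−e_prev≈-2.525439; u=1/2·1.345918+1·6.956855+1·(-2.525439)≈5.104376; next y=7/10·3.654082+1/4·5.104376≈3.833951
n=7: y≈3.833951, sp=5, e=sp−y≈1.166049; I≈8.122904, D=e−e_prev≈-0.179869; u=1/2·1.166049+1·8.122904+1·(-0.179869)≈8.526059; next y=7/10·3.833951+1/4·8.526059≈4.815281
n=8: y≈4.815281, sp=3, e=sp−y≈-1.815281; I≈6.307624, D=e−e_prev≈-2.981329; u=1/2·(-1.815281)+1·6.307624+1·(-2.981329)≈2.418654; next y=7/10·4.815281+1/4·2.418654≈3.975360
n=9: y≈3.975360, sp=3, e=sp−y≈-0.975360; I≈5.332264, D=e−e_prev≈0.839921; u=1/2·(-0.975360)+1·5.332264+1·0.839921≈5.684505; next y=7/10·3.975360+1/4·5.684505≈4.203878

0 1 2.500 0.000
1 1 0.938 0.625
2 1 1.820 0.672
3 1 1.562 0.925
4 1 1.608 1.038
5 5 11.456 1.129
6 5 5.104 3.654
7 5 8.526 3.834
8 3 2.419 4.815
9 3 5.685 3.975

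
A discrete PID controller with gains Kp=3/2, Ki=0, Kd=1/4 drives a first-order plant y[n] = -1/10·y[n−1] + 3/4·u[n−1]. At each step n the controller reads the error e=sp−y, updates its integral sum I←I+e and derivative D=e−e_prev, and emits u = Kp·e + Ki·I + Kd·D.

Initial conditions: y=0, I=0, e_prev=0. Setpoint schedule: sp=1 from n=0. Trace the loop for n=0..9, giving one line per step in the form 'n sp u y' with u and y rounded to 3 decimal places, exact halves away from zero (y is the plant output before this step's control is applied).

0 1 1.750 0.000
1 1 -0.797 1.313
2 1 3.104 -0.729
3 1 -2.883 2.401
4 1 6.305 -2.403
5 1 -7.796 4.969
6 1 13.844 -6.344
7 1 -19.367 11.018
8 1 31.601 -15.627
9 1 -46.618 25.264

(exact arithmetic carried between steps; '≈' marks a value shown rounded to 6 d.p. or computed from one; I and e_prev carry over from the previous line; the table rounds u and y to 3 d.p., halves away from zero)
n=0: y=0, sp=1, e=sp−y=1; I=1, D=e−e_prev=1; u=3/2·1+0·1+1/4·1=1.75; next y=-1/10·0+3/4·1.75=1.3125
n=1: y=1.3125, sp=1, e=sp−y=-0.3125; I=0.6875, D=e−e_prev=-1.3125; u=3/2·(-0.3125)+0·0.6875+1/4·(-1.3125)=-0.796875; next y=-1/10·1.3125+3/4·(-0.796875)≈-0.728906
n=2: y≈-0.728906, sp=1, e=sp−y≈1.728906; I≈2.416406, D=e−e_prev≈2.041406; u=3/2·1.728906+0·2.416406+1/4·2.041406≈3.103711; next y=-1/10·(-0.728906)+3/4·3.103711≈2.400674
n=3: y≈2.400674, sp=1, e=sp−y≈-1.400674; I≈1.015732, D=e−e_prev≈-3.129580; u=3/2·(-1.400674)+0·1.015732+1/4·(-3.129580)≈-2.883406; next y=-1/10·2.400674+3/4·(-2.883406)≈-2.402622
n=4: y≈-2.402622, sp=1, e=sp−y≈3.402622; I≈4.418354, D=e−e_prev≈4.803296; u=3/2·3.402622+0·4.418354+1/4·4.803296≈6.304756; next y=-1/10·(-2.402622)+3/4·6.304756≈4.968829
n=5: y≈4.968829, sp=1, e=sp−y≈-3.968829; I≈0.449525, D=e−e_prev≈-7.371451; u=3/2·(-3.968829)+0·0.449525+1/4·(-7.371451)≈-7.796107; next y=-1/10·4.968829+3/4·(-7.796107)≈-6.343963
n=6: y≈-6.343963, sp=1, e=sp−y≈7.343963; I≈7.793488, D=e−e_prev≈11.312793; u=3/2·7.343963+0·7.793488+1/4·11.312793≈13.844143; next y=-1/10·(-6.343963)+3/4·13.844143≈11.017504
n=7: y≈11.017504, sp=1, e=sp−y≈-10.017504; I≈-2.224016, D=e−e_prev≈-17.361467; u=3/2·(-10.017504)+0·(-2.224016)+1/4·(-17.361467)≈-19.366622; next y=-1/10·11.017504+3/4·(-19.366622)≈-15.626717
n=8: y≈-15.626717, sp=1, e=sp−y≈16.626717; I≈14.402701, D=e−e_prev≈26.644221; u=3/2·16.626717+0·14.402701+1/4·26.644221≈31.601131; next y=-1/10·(-15.626717)+3/4·31.601131≈25.263520
n=9: y≈25.263520, sp=1, e=sp−y≈-24.263520; I≈-9.860818, D=e−e_prev≈-40.890237; u=3/2·(-24.263520)+0·(-9.860818)+1/4·(-40.890237)≈-46.617839; next y=-1/10·25.263520+3/4·(-46.617839)≈-37.489731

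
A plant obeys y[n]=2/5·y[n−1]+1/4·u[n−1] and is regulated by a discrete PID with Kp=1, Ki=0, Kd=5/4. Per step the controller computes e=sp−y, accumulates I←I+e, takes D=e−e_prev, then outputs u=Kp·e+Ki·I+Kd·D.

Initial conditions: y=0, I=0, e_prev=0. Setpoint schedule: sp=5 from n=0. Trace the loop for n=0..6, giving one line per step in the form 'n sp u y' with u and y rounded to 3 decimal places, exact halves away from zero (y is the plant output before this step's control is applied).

(exact arithmetic carried between steps; '≈' marks a value shown rounded to 6 d.p. or computed from one; I and e_prev carry over from the previous line; the table rounds u and y to 3 d.p., halves away from zero)
n=0: y=0, sp=5, e=sp−y=5; I=5, D=e−e_prev=5; u=1·5+0·5+5/4·5=11.25; next y=2/5·0+1/4·11.25=2.8125
n=1: y=2.8125, sp=5, e=sp−y=2.1875; I=7.1875, D=e−e_prev=-2.8125; u=1·2.1875+0·7.1875+5/4·(-2.8125)=-1.328125; next y=2/5·2.8125+1/4·(-1.328125)≈0.792969
n=2: y≈0.792969, sp=5, e=sp−y≈4.207031; I≈11.394531, D=e−e_prev≈2.019531; u=1·4.207031+0·11.394531+5/4·2.019531≈6.731445; next y=2/5·0.792969+1/4·6.731445≈2.000049
n=3: y≈2.000049, sp=5, e=sp−y≈2.999951; I≈14.394482, D=e−e_prev≈-1.207080; u=1·2.999951+0·14.394482+5/4·(-1.207080)≈1.491101; next y=2/5·2.000049+1/4·1.491101≈1.172795
n=4: y≈1.172795, sp=5, e=sp−y≈3.827205; I≈18.221688, D=e−e_prev≈0.827254; u=1·3.827205+0·18.221688+5/4·0.827254≈4.861273; next y=2/5·1.172795+1/4·4.861273≈1.684436
n=5: y≈1.684436, sp=5, e=sp−y≈3.315564; I≈21.537252, D=e−e_prev≈-0.511641; u=1·3.315564+0·21.537252+5/4·(-0.511641)≈2.676012; next y=2/5·1.684436+1/4·2.676012≈1.342778
n=6: y≈1.342778, sp=5, e=sp−y≈3.657222; I≈25.194474, D=e−e_prev≈0.341659; u=1·3.657222+0·25.194474+5/4·0.341659≈4.084296; next y=2/5·1.342778+1/4·4.084296≈1.558185

0 5 11.250 0.000
1 5 -1.328 2.813
2 5 6.731 0.793
3 5 1.491 2.000
4 5 4.861 1.173
5 5 2.676 1.684
6 5 4.084 1.343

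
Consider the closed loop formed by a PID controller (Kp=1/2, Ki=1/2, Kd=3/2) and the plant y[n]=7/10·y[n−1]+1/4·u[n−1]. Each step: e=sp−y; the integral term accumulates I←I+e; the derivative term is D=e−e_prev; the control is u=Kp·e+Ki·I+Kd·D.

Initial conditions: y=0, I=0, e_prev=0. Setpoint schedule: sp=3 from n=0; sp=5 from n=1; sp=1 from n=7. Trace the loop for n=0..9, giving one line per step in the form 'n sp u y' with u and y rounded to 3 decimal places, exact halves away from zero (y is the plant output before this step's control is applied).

0 3 7.500 0.000
1 5 4.813 1.875
2 5 4.586 2.516
3 5 5.810 2.907
4 5 5.993 3.488
5 5 6.490 3.940
6 5 6.597 4.380
7 1 -3.271 4.715
8 1 6.955 2.483
9 1 0.381 3.477

(exact arithmetic carried between steps; '≈' marks a value shown rounded to 6 d.p. or computed from one; I and e_prev carry over from the previous line; the table rounds u and y to 3 d.p., halves away from zero)
n=0: y=0, sp=3, e=sp−y=3; I=3, D=e−e_prev=3; u=1/2·3+1/2·3+3/2·3=7.5; next y=7/10·0+1/4·7.5=1.875
n=1: y=1.875, sp=5, e=sp−y=3.125; I=6.125, D=e−e_prev=0.125; u=1/2·3.125+1/2·6.125+3/2·0.125=4.8125; next y=7/10·1.875+1/4·4.8125=2.515625
n=2: y=2.515625, sp=5, e=sp−y=2.484375; I=8.609375, D=e−e_prev=-0.640625; u=1/2·2.484375+1/2·8.609375+3/2·(-0.640625)≈4.585938; next y=7/10·2.515625+1/4·4.585938≈2.907422
n=3: y≈2.907422, sp=5, e=sp−y≈2.092578; I≈10.701953, D=e−e_prev≈-0.391797; u=1/2·2.092578+1/2·10.701953+3/2·(-0.391797)≈5.809570; next y=7/10·2.907422+1/4·5.809570≈3.487588
n=4: y≈3.487588, sp=5, e=sp−y≈1.512412; I≈12.214365, D=e−e_prev≈-0.580166; u=1/2·1.512412+1/2·12.214365+3/2·(-0.580166)≈5.993140; next y=7/10·3.487588+1/4·5.993140≈3.939596
n=5: y≈3.939596, sp=5, e=sp−y≈1.060404; I≈13.274769, D=e−e_prev≈-0.452009; u=1/2·1.060404+1/2·13.274769+3/2·(-0.452009)≈6.489573; next y=7/10·3.939596+1/4·6.489573≈4.380111
n=6: y≈4.380111, sp=5, e=sp−y≈0.619889; I≈13.894658, D=e−e_prev≈-0.440514; u=1/2·0.619889+1/2·13.894658+3/2·(-0.440514)≈6.596502; next y=7/10·4.380111+1/4·6.596502≈4.715203
n=7: y≈4.715203, sp=1, e=sp−y≈-3.715203; I≈10.179455, D=e−e_prev≈-4.335092; u=1/2·(-3.715203)+1/2·10.179455+3/2·(-4.335092)≈-3.270512; next y=7/10·4.715203+1/4·(-3.270512)≈2.483014
n=8: y≈2.483014, sp=1, e=sp−y≈-1.483014; I≈8.696441, D=e−e_prev≈2.232189; u=1/2·(-1.483014)+1/2·8.696441+3/2·2.232189≈6.954997; next y=7/10·2.483014+1/4·6.954997≈3.476859
n=9: y≈3.476859, sp=1, e=sp−y≈-2.476859; I≈6.219582, D=e−e_prev≈-0.993845; u=1/2·(-2.476859)+1/2·6.219582+3/2·(-0.993845)≈0.380594; next y=7/10·3.476859+1/4·0.380594≈2.528950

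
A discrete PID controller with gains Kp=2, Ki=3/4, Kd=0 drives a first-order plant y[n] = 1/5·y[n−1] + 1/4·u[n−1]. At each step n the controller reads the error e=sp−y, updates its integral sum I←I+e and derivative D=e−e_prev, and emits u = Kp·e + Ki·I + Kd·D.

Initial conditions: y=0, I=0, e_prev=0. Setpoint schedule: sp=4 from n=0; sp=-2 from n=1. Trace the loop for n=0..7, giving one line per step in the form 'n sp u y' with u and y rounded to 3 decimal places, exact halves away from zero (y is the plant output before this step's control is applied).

(exact arithmetic carried between steps; '≈' marks a value shown rounded to 6 d.p. or computed from one; I and e_prev carry over from the previous line; the table rounds u and y to 3 d.p., halves away from zero)
n=0: y=0, sp=4, e=sp−y=4; I=4, D=e−e_prev=4; u=2·4+3/4·4+0·4=11; next y=1/5·0+1/4·11=2.75
n=1: y=2.75, sp=-2, e=sp−y=-4.75; I=-0.75, D=e−e_prev=-8.75; u=2·(-4.75)+3/4·(-0.75)+0·(-8.75)=-10.0625; next y=1/5·2.75+1/4·(-10.0625)=-1.965625
n=2: y=-1.965625, sp=-2, e=sp−y=-0.034375; I=-0.784375, D=e−e_prev=4.715625; u=2·(-0.034375)+3/4·(-0.784375)+0·4.715625≈-0.657031; next y=1/5·(-1.965625)+1/4·(-0.657031)≈-0.557383
n=3: y≈-0.557383, sp=-2, e=sp−y≈-1.442617; I≈-2.226992, D=e−e_prev≈-1.408242; u=2·(-1.442617)+3/4·(-2.226992)+0·(-1.408242)≈-4.555479; next y=1/5·(-0.557383)+1/4·(-4.555479)≈-1.250346
n=4: y≈-1.250346, sp=-2, e=sp−y≈-0.749654; I≈-2.976646, D=e−e_prev≈0.692963; u=2·(-0.749654)+3/4·(-2.976646)+0·0.692963≈-3.731792; next y=1/5·(-1.250346)+1/4·(-3.731792)≈-1.183017
n=5: y≈-1.183017, sp=-2, e=sp−y≈-0.816983; I≈-3.793629, D=e−e_prev≈-0.067329; u=2·(-0.816983)+3/4·(-3.793629)+0·(-0.067329)≈-4.479187; next y=1/5·(-1.183017)+1/4·(-4.479187)≈-1.356400
n=6: y≈-1.356400, sp=-2, e=sp−y≈-0.643600; I≈-4.437229, D=e−e_prev≈0.173383; u=2·(-0.643600)+3/4·(-4.437229)+0·0.173383≈-4.615121; next y=1/5·(-1.356400)+1/4·(-4.615121)≈-1.425060
n=7: y≈-1.425060, sp=-2, e=sp−y≈-0.574940; I≈-5.012168, D=e−e_prev≈0.068660; u=2·(-0.574940)+3/4·(-5.012168)+0·0.068660≈-4.909006; next y=1/5·(-1.425060)+1/4·(-4.909006)≈-1.512263

0 4 11.000 0.000
1 -2 -10.063 2.750
2 -2 -0.657 -1.966
3 -2 -4.555 -0.557
4 -2 -3.732 -1.250
5 -2 -4.479 -1.183
6 -2 -4.615 -1.356
7 -2 -4.909 -1.425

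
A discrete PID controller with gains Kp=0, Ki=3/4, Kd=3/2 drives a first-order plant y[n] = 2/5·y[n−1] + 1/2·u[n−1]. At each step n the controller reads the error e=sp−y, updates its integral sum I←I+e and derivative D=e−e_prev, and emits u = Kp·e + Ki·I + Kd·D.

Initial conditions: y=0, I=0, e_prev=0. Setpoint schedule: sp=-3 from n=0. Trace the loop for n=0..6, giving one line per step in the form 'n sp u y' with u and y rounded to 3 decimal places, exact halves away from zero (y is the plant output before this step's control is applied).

0 -3 -6.750 0.000
1 -3 3.094 -3.375
2 -3 -9.724 0.197
3 -3 4.441 -4.783
4 -3 -13.146 0.307
5 -3 7.214 -6.450
6 -3 -17.157 1.027

(exact arithmetic carried between steps; '≈' marks a value shown rounded to 6 d.p. or computed from one; I and e_prev carry over from the previous line; the table rounds u and y to 3 d.p., halves away from zero)
n=0: y=0, sp=-3, e=sp−y=-3; I=-3, D=e−e_prev=-3; u=0·(-3)+3/4·(-3)+3/2·(-3)=-6.75; next y=2/5·0+1/2·(-6.75)=-3.375
n=1: y=-3.375, sp=-3, e=sp−y=0.375; I=-2.625, D=e−e_prev=3.375; u=0·0.375+3/4·(-2.625)+3/2·3.375=3.09375; next y=2/5·(-3.375)+1/2·3.09375=0.196875
n=2: y=0.196875, sp=-3, e=sp−y=-3.196875; I=-5.821875, D=e−e_prev=-3.571875; u=0·(-3.196875)+3/4·(-5.821875)+3/2·(-3.571875)≈-9.724219; next y=2/5·0.196875+1/2·(-9.724219)≈-4.783359
n=3: y≈-4.783359, sp=-3, e=sp−y≈1.783359; I≈-4.038516, D=e−e_prev≈4.980234; u=0·1.783359+3/4·(-4.038516)+3/2·4.980234≈4.441465; next y=2/5·(-4.783359)+1/2·4.441465≈0.307389
n=4: y≈0.307389, sp=-3, e=sp−y≈-3.307389; I≈-7.345904, D=e−e_prev≈-5.090748; u=0·(-3.307389)+3/4·(-7.345904)+3/2·(-5.090748)≈-13.145550; next y=2/5·0.307389+1/2·(-13.145550)≈-6.449820
n=5: y≈-6.449820, sp=-3, e=sp−y≈3.449820; I≈-3.896085, D=e−e_prev≈6.757208; u=0·3.449820+3/4·(-3.896085)+3/2·6.757208≈7.213749; next y=2/5·(-6.449820)+1/2·7.213749≈1.026947
n=6: y≈1.026947, sp=-3, e=sp−y≈-4.026947; I≈-7.923031, D=e−e_prev≈-7.476766; u=0·(-4.026947)+3/4·(-7.923031)+3/2·(-7.476766)≈-17.157423; next y=2/5·1.026947+1/2·(-17.157423)≈-8.167933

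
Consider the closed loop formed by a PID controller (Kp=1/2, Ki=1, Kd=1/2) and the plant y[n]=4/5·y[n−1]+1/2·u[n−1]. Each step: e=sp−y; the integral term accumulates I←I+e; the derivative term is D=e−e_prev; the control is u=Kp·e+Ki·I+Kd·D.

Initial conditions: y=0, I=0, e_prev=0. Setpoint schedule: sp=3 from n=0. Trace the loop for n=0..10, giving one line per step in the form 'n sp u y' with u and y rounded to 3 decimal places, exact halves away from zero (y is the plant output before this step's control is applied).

0 3 6.000 0.000
1 3 1.500 3.000
2 3 2.700 3.150
3 3 1.185 3.870
4 3 1.038 3.689
5 3 0.696 3.470
6 3 0.809 3.124
7 3 0.953 2.904
8 3 1.148 2.799
9 3 1.268 2.813
10 3 1.319 2.885

(exact arithmetic carried between steps; '≈' marks a value shown rounded to 6 d.p. or computed from one; I and e_prev carry over from the previous line; the table rounds u and y to 3 d.p., halves away from zero)
n=0: y=0, sp=3, e=sp−y=3; I=3, D=e−e_prev=3; u=1/2·3+1·3+1/2·3=6; next y=4/5·0+1/2·6=3
n=1: y=3, sp=3, e=sp−y=0; I=3, D=e−e_prev=-3; u=1/2·0+1·3+1/2·(-3)=1.5; next y=4/5·3+1/2·1.5=3.15
n=2: y=3.15, sp=3, e=sp−y=-0.15; I=2.85, D=e−e_prev=-0.15; u=1/2·(-0.15)+1·2.85+1/2·(-0.15)=2.7; next y=4/5·3.15+1/2·2.7=3.87
n=3: y=3.87, sp=3, e=sp−y=-0.87; I=1.98, D=e−e_prev=-0.72; u=1/2·(-0.87)+1·1.98+1/2·(-0.72)=1.185; next y=4/5·3.87+1/2·1.185=3.6885
n=4: y=3.6885, sp=3, e=sp−y=-0.6885; I=1.2915, D=e−e_prev=0.1815; u=1/2·(-0.6885)+1·1.2915+1/2·0.1815=1.038; next y=4/5·3.6885+1/2·1.038=3.4698
n=5: y=3.4698, sp=3, e=sp−y=-0.4698; I=0.8217, D=e−e_prev=0.2187; u=1/2·(-0.4698)+1·0.8217+1/2·0.2187=0.69615; next y=4/5·3.4698+1/2·0.69615=3.123915
n=6: y=3.123915, sp=3, e=sp−y=-0.123915; I=0.697785, D=e−e_prev=0.345885; u=1/2·(-0.123915)+1·0.697785+1/2·0.345885=0.80877; next y=4/5·3.123915+1/2·0.80877=2.903517
n=7: y=2.903517, sp=3, e=sp−y=0.096483; I=0.794268, D=e−e_prev=0.220398; u=1/2·0.096483+1·0.794268+1/2·0.220398≈0.952709; next y=4/5·2.903517+1/2·0.952709≈2.799168
n=8: y≈2.799168, sp=3, e=sp−y≈0.200832; I≈0.995100, D=e−e_prev≈0.104349; u=1/2·0.200832+1·0.995100+1/2·0.104349≈1.147691; next y=4/5·2.799168+1/2·1.147691≈2.813180
n=9: y≈2.813180, sp=3, e=sp−y≈0.186820; I≈1.181920, D=e−e_prev≈-0.014012; u=1/2·0.186820+1·1.181920+1/2·(-0.014012)≈1.268325; next y=4/5·2.813180+1/2·1.268325≈2.884706
n=10: y≈2.884706, sp=3, e=sp−y≈0.115294; I≈1.297214, D=e−e_prev≈-0.071526; u=1/2·0.115294+1·1.297214+1/2·(-0.071526)≈1.319098; next y=4/5·2.884706+1/2·1.319098≈2.967314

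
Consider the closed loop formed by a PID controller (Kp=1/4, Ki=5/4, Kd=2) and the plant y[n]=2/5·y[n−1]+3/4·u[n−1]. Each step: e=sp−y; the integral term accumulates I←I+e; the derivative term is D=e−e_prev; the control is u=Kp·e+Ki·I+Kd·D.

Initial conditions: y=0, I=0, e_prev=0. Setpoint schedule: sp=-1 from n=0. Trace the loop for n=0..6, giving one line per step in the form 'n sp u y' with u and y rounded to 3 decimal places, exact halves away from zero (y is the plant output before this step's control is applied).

(exact arithmetic carried between steps; '≈' marks a value shown rounded to 6 d.p. or computed from one; I and e_prev carry over from the previous line; the table rounds u and y to 3 d.p., halves away from zero)
n=0: y=0, sp=-1, e=sp−y=-1; I=-1, D=e−e_prev=-1; u=1/4·(-1)+5/4·(-1)+2·(-1)=-3.5; next y=2/5·0+3/4·(-3.5)=-2.625
n=1: y=-2.625, sp=-1, e=sp−y=1.625; I=0.625, D=e−e_prev=2.625; u=1/4·1.625+5/4·0.625+2·2.625=6.4375; next y=2/5·(-2.625)+3/4·6.4375=3.778125
n=2: y=3.778125, sp=-1, e=sp−y=-4.778125; I=-4.153125, D=e−e_prev=-6.403125; u=1/4·(-4.778125)+5/4·(-4.153125)+2·(-6.403125)≈-19.192188; next y=2/5·3.778125+3/4·(-19.192188)≈-12.882891
n=3: y≈-12.882891, sp=-1, e=sp−y≈11.882891; I≈7.729766, D=e−e_prev≈16.661016; u=1/4·11.882891+5/4·7.729766+2·16.661016≈45.954961; next y=2/5·(-12.882891)+3/4·45.954961≈29.313064
n=4: y≈29.313064, sp=-1, e=sp−y≈-30.313064; I≈-22.583299, D=e−e_prev≈-42.195955; u=1/4·(-30.313064)+5/4·(-22.583299)+2·(-42.195955)≈-120.199300; next y=2/5·29.313064+3/4·(-120.199300)≈-78.424249
n=5: y≈-78.424249, sp=-1, e=sp−y≈77.424249; I≈54.840950, D=e−e_prev≈107.737314; u=1/4·77.424249+5/4·54.840950+2·107.737314≈303.381877; next y=2/5·(-78.424249)+3/4·303.381877≈196.166708
n=6: y≈196.166708, sp=-1, e=sp−y≈-197.166708; I≈-142.325758, D=e−e_prev≈-274.590957; u=1/4·(-197.166708)+5/4·(-142.325758)+2·(-274.590957)≈-776.380789; next y=2/5·196.166708+3/4·(-776.380789)≈-503.818909

0 -1 -3.500 0.000
1 -1 6.438 -2.625
2 -1 -19.192 3.778
3 -1 45.955 -12.883
4 -1 -120.199 29.313
5 -1 303.382 -78.424
6 -1 -776.381 196.167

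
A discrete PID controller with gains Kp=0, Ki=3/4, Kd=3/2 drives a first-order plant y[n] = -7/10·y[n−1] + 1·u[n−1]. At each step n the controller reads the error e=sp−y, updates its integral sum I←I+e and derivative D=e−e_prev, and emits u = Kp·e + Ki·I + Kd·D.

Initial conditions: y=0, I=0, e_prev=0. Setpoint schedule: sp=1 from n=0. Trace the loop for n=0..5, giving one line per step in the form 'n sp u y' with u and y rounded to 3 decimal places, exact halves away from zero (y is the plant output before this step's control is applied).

(exact arithmetic carried between steps; '≈' marks a value shown rounded to 6 d.p. or computed from one; I and e_prev carry over from the previous line; the table rounds u and y to 3 d.p., halves away from zero)
n=0: y=0, sp=1, e=sp−y=1; I=1, D=e−e_prev=1; u=0·1+3/4·1+3/2·1=2.25; next y=-7/10·0+1·2.25=2.25
n=1: y=2.25, sp=1, e=sp−y=-1.25; I=-0.25, D=e−e_prev=-2.25; u=0·(-1.25)+3/4·(-0.25)+3/2·(-2.25)=-3.5625; next y=-7/10·2.25+1·(-3.5625)=-5.1375
n=2: y=-5.1375, sp=1, e=sp−y=6.1375; I=5.8875, D=e−e_prev=7.3875; u=0·6.1375+3/4·5.8875+3/2·7.3875=15.496875; next y=-7/10·(-5.1375)+1·15.496875=19.093125
n=3: y=19.093125, sp=1, e=sp−y=-18.093125; I=-12.205625, D=e−e_prev=-24.230625; u=0·(-18.093125)+3/4·(-12.205625)+3/2·(-24.230625)≈-45.500156; next y=-7/10·19.093125+1·(-45.500156)≈-58.865344
n=4: y≈-58.865344, sp=1, e=sp−y≈59.865344; I≈47.659719, D=e−e_prev≈77.958469; u=0·59.865344+3/4·47.659719+3/2·77.958469≈152.682492; next y=-7/10·(-58.865344)+1·152.682492≈193.888233
n=5: y≈193.888233, sp=1, e=sp−y≈-192.888233; I≈-145.228514, D=e−e_prev≈-252.753577; u=0·(-192.888233)+3/4·(-145.228514)+3/2·(-252.753577)≈-488.051750; next y=-7/10·193.888233+1·(-488.051750)≈-623.773513

0 1 2.250 0.000
1 1 -3.563 2.250
2 1 15.497 -5.138
3 1 -45.500 19.093
4 1 152.682 -58.865
5 1 -488.052 193.888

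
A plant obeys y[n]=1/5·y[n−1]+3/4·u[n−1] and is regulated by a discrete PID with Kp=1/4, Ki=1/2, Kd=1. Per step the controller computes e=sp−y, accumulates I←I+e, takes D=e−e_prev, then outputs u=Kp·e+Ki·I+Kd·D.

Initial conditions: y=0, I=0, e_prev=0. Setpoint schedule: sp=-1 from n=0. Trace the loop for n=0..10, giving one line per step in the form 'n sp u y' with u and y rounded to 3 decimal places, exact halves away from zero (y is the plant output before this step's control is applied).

(exact arithmetic carried between steps; '≈' marks a value shown rounded to 6 d.p. or computed from one; I and e_prev carry over from the previous line; the table rounds u and y to 3 d.p., halves away from zero)
n=0: y=0, sp=-1, e=sp−y=-1; I=-1, D=e−e_prev=-1; u=1/4·(-1)+1/2·(-1)+1·(-1)=-1.75; next y=1/5·0+3/4·(-1.75)=-1.3125
n=1: y=-1.3125, sp=-1, e=sp−y=0.3125; I=-0.6875, D=e−e_prev=1.3125; u=1/4·0.3125+1/2·(-0.6875)+1·1.3125=1.046875; next y=1/5·(-1.3125)+3/4·1.046875≈0.522656
n=2: y≈0.522656, sp=-1, e=sp−y≈-1.522656; I≈-2.210156, D=e−e_prev≈-1.835156; u=1/4·(-1.522656)+1/2·(-2.210156)+1·(-1.835156)≈-3.320898; next y=1/5·0.522656+3/4·(-3.320898)≈-2.386143
n=3: y≈-2.386143, sp=-1, e=sp−y≈1.386143; I≈-0.824014, D=e−e_prev≈2.908799; u=1/4·1.386143+1/2·(-0.824014)+1·2.908799≈2.843328; next y=1/5·(-2.386143)+3/4·2.843328≈1.655267
n=4: y≈1.655267, sp=-1, e=sp−y≈-2.655267; I≈-3.479281, D=e−e_prev≈-4.041410; u=1/4·(-2.655267)+1/2·(-3.479281)+1·(-4.041410)≈-6.444867; next y=1/5·1.655267+3/4·(-6.444867)≈-4.502597
n=5: y≈-4.502597, sp=-1, e=sp−y≈3.502597; I≈0.023316, D=e−e_prev≈6.157864; u=1/4·3.502597+1/2·0.023316+1·6.157864≈7.045171; next y=1/5·(-4.502597)+3/4·7.045171≈4.383359
n=6: y≈4.383359, sp=-1, e=sp−y≈-5.383359; I≈-5.360043, D=e−e_prev≈-8.885956; u=1/4·(-5.383359)+1/2·(-5.360043)+1·(-8.885956)≈-12.911817; next y=1/5·4.383359+3/4·(-12.911817)≈-8.807191
n=7: y≈-8.807191, sp=-1, e=sp−y≈7.807191; I≈2.447148, D=e−e_prev≈13.190550; u=1/4·7.807191+1/2·2.447148+1·13.190550≈16.365922; next y=1/5·(-8.807191)+3/4·16.365922≈10.513003
n=8: y≈10.513003, sp=-1, e=sp−y≈-11.513003; I≈-9.065855, D=e−e_prev≈-19.320194; u=1/4·(-11.513003)+1/2·(-9.065855)+1·(-19.320194)≈-26.731373; next y=1/5·10.513003+3/4·(-26.731373)≈-17.945929
n=9: y≈-17.945929, sp=-1, e=sp−y≈16.945929; I≈7.880074, D=e−e_prev≈28.458932; u=1/4·16.945929+1/2·7.880074+1·28.458932≈36.635451; next y=1/5·(-17.945929)+3/4·36.635451≈23.887403
n=10: y≈23.887403, sp=-1, e=sp−y≈-24.887403; I≈-17.007329, D=e−e_prev≈-41.833332; u=1/4·(-24.887403)+1/2·(-17.007329)+1·(-41.833332)≈-56.558847; next y=1/5·23.887403+3/4·(-56.558847)≈-37.641654

0 -1 -1.750 0.000
1 -1 1.047 -1.313
2 -1 -3.321 0.523
3 -1 2.843 -2.386
4 -1 -6.445 1.655
5 -1 7.045 -4.503
6 -1 -12.912 4.383
7 -1 16.366 -8.807
8 -1 -26.731 10.513
9 -1 36.635 -17.946
10 -1 -56.559 23.887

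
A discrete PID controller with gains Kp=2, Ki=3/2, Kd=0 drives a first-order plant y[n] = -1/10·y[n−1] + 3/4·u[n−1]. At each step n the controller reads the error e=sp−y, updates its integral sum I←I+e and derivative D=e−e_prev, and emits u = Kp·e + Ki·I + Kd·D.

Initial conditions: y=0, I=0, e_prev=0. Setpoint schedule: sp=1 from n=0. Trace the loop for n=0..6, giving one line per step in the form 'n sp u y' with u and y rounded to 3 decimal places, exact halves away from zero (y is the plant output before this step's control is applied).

(exact arithmetic carried between steps; '≈' marks a value shown rounded to 6 d.p. or computed from one; I and e_prev carry over from the previous line; the table rounds u and y to 3 d.p., halves away from zero)
n=0: y=0, sp=1, e=sp−y=1; I=1, D=e−e_prev=1; u=2·1+3/2·1+0·1=3.5; next y=-1/10·0+3/4·3.5=2.625
n=1: y=2.625, sp=1, e=sp−y=-1.625; I=-0.625, D=e−e_prev=-2.625; u=2·(-1.625)+3/2·(-0.625)+0·(-2.625)=-4.1875; next y=-1/10·2.625+3/4·(-4.1875)=-3.403125
n=2: y=-3.403125, sp=1, e=sp−y=4.403125; I=3.778125, D=e−e_prev=6.028125; u=2·4.403125+3/2·3.778125+0·6.028125≈14.473438; next y=-1/10·(-3.403125)+3/4·14.473438≈11.195391
n=3: y≈11.195391, sp=1, e=sp−y≈-10.195391; I≈-6.417266, D=e−e_prev≈-14.598516; u=2·(-10.195391)+3/2·(-6.417266)+0·(-14.598516)≈-30.016680; next y=-1/10·11.195391+3/4·(-30.016680)≈-23.632049
n=4: y≈-23.632049, sp=1, e=sp−y≈24.632049; I≈18.214783, D=e−e_prev≈34.827439; u=2·24.632049+3/2·18.214783+0·34.827439≈76.586272; next y=-1/10·(-23.632049)+3/4·76.586272≈59.802909
n=5: y≈59.802909, sp=1, e=sp−y≈-58.802909; I≈-40.588126, D=e−e_prev≈-83.434958; u=2·(-58.802909)+3/2·(-40.588126)+0·(-83.434958)≈-178.488007; next y=-1/10·59.802909+3/4·(-178.488007)≈-139.846297
n=6: y≈-139.846297, sp=1, e=sp−y≈140.846297; I≈100.258171, D=e−e_prev≈199.649206; u=2·140.846297+3/2·100.258171+0·199.649206≈432.079849; next y=-1/10·(-139.846297)+3/4·432.079849≈338.044516

0 1 3.500 0.000
1 1 -4.188 2.625
2 1 14.473 -3.403
3 1 -30.017 11.195
4 1 76.586 -23.632
5 1 -178.488 59.803
6 1 432.080 -139.846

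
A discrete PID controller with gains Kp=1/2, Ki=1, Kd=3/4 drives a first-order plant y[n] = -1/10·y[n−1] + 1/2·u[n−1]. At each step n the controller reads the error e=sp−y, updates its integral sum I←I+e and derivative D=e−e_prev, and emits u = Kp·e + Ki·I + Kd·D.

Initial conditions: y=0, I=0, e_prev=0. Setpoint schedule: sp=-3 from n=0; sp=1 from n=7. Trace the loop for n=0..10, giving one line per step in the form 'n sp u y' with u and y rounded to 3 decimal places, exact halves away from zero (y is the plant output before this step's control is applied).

(exact arithmetic carried between steps; '≈' marks a value shown rounded to 6 d.p. or computed from one; I and e_prev carry over from the previous line; the table rounds u and y to 3 d.p., halves away from zero)
n=0: y=0, sp=-3, e=sp−y=-3; I=-3, D=e−e_prev=-3; u=1/2·(-3)+1·(-3)+3/4·(-3)=-6.75; next y=-1/10·0+1/2·(-6.75)=-3.375
n=1: y=-3.375, sp=-3, e=sp−y=0.375; I=-2.625, D=e−e_prev=3.375; u=1/2·0.375+1·(-2.625)+3/4·3.375=0.09375; next y=-1/10·(-3.375)+1/2·0.09375=0.384375
n=2: y=0.384375, sp=-3, e=sp−y=-3.384375; I=-6.009375, D=e−e_prev=-3.759375; u=1/2·(-3.384375)+1·(-6.009375)+3/4·(-3.759375)≈-10.521094; next y=-1/10·0.384375+1/2·(-10.521094)≈-5.298984
n=3: y≈-5.298984, sp=-3, e=sp−y≈2.298984; I≈-3.710391, D=e−e_prev≈5.683359; u=1/2·2.298984+1·(-3.710391)+3/4·5.683359≈1.701621; next y=-1/10·(-5.298984)+1/2·1.701621≈1.380709
n=4: y≈1.380709, sp=-3, e=sp−y≈-4.380709; I≈-8.091100, D=e−e_prev≈-6.679693; u=1/2·(-4.380709)+1·(-8.091100)+3/4·(-6.679693)≈-15.291224; next y=-1/10·1.380709+1/2·(-15.291224)≈-7.783683
n=5: y≈-7.783683, sp=-3, e=sp−y≈4.783683; I≈-3.307417, D=e−e_prev≈9.164392; u=1/2·4.783683+1·(-3.307417)+3/4·9.164392≈5.957719; next y=-1/10·(-7.783683)+1/2·5.957719≈3.757228
n=6: y≈3.757228, sp=-3, e=sp−y≈-6.757228; I≈-10.064644, D=e−e_prev≈-11.540911; u=1/2·(-6.757228)+1·(-10.064644)+3/4·(-11.540911)≈-22.098941; next y=-1/10·3.757228+1/2·(-22.098941)≈-11.425193
n=7: y≈-11.425193, sp=1, e=sp−y≈12.425193; I≈2.360549, D=e−e_prev≈19.182421; u=1/2·12.425193+1·2.360549+3/4·19.182421≈22.959961; next y=-1/10·(-11.425193)+1/2·22.959961≈12.622500
n=8: y≈12.622500, sp=1, e=sp−y≈-11.622500; I≈-9.261951, D=e−e_prev≈-24.047693; u=1/2·(-11.622500)+1·(-9.261951)+3/4·(-24.047693)≈-33.108971; next y=-1/10·12.622500+1/2·(-33.108971)≈-17.816736
n=9: y≈-17.816736, sp=1, e=sp−y≈18.816736; I≈9.554785, D=e−e_prev≈30.439236; u=1/2·18.816736+1·9.554785+3/4·30.439236≈41.792579; next y=-1/10·(-17.816736)+1/2·41.792579≈22.677963
n=10: y≈22.677963, sp=1, e=sp−y≈-21.677963; I≈-12.123179, D=e−e_prev≈-40.494699; u=1/2·(-21.677963)+1·(-12.123179)+3/4·(-40.494699)≈-53.333184; next y=-1/10·22.677963+1/2·(-53.333184)≈-28.934388

0 -3 -6.750 0.000
1 -3 0.094 -3.375
2 -3 -10.521 0.384
3 -3 1.702 -5.299
4 -3 -15.291 1.381
5 -3 5.958 -7.784
6 -3 -22.099 3.757
7 1 22.960 -11.425
8 1 -33.109 12.623
9 1 41.793 -17.817
10 1 -53.333 22.678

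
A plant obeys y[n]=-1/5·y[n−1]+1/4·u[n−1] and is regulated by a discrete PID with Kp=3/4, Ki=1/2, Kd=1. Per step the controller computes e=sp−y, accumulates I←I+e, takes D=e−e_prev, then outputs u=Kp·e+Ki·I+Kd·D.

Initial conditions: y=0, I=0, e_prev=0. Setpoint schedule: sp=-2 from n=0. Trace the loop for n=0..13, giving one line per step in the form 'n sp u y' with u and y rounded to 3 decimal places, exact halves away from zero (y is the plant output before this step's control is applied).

0 -2 -4.500 0.000
1 -2 -0.969 -1.125
2 -2 -5.024 -0.017
3 -2 -2.128 -1.253
4 -2 -5.922 -0.281
5 -2 -3.239 -1.424
6 -2 -6.693 -0.525
7 -2 -4.184 -1.568
8 -2 -7.324 -0.732
9 -2 -4.979 -1.685
10 -2 -7.837 -0.908
11 -2 -5.649 -1.778
12 -2 -8.252 -1.057
13 -2 -6.214 -1.852

(exact arithmetic carried between steps; '≈' marks a value shown rounded to 6 d.p. or computed from one; I and e_prev carry over from the previous line; the table rounds u and y to 3 d.p., halves away from zero)
n=0: y=0, sp=-2, e=sp−y=-2; I=-2, D=e−e_prev=-2; u=3/4·(-2)+1/2·(-2)+1·(-2)=-4.5; next y=-1/5·0+1/4·(-4.5)=-1.125
n=1: y=-1.125, sp=-2, e=sp−y=-0.875; I=-2.875, D=e−e_prev=1.125; u=3/4·(-0.875)+1/2·(-2.875)+1·1.125=-0.96875; next y=-1/5·(-1.125)+1/4·(-0.96875)≈-0.017188
n=2: y≈-0.017188, sp=-2, e=sp−y≈-1.982813; I≈-4.857813, D=e−e_prev≈-1.107813; u=3/4·(-1.982813)+1/2·(-4.857813)+1·(-1.107813)≈-5.023828; next y=-1/5·(-0.017188)+1/4·(-5.023828)≈-1.252520
n=3: y≈-1.252520, sp=-2, e=sp−y≈-0.747480; I≈-5.605293, D=e−e_prev≈1.235332; u=3/4·(-0.747480)+1/2·(-5.605293)+1·1.235332≈-2.127925; next y=-1/5·(-1.252520)+1/4·(-2.127925)≈-0.281477
n=4: y≈-0.281477, sp=-2, e=sp−y≈-1.718523; I≈-7.323816, D=e−e_prev≈-0.971042; u=3/4·(-1.718523)+1/2·(-7.323816)+1·(-0.971042)≈-5.921842; next y=-1/5·(-0.281477)+1/4·(-5.921842)≈-1.424165
n=5: y≈-1.424165, sp=-2, e=sp−y≈-0.575835; I≈-7.899651, D=e−e_prev≈1.142688; u=3/4·(-0.575835)+1/2·(-7.899651)+1·1.142688≈-3.239014; next y=-1/5·(-1.424165)+1/4·(-3.239014)≈-0.524920
n=6: y≈-0.524920, sp=-2, e=sp−y≈-1.475080; I≈-9.374730, D=e−e_prev≈-0.899245; u=3/4·(-1.475080)+1/2·(-9.374730)+1·(-0.899245)≈-6.692919; next y=-1/5·(-0.524920)+1/4·(-6.692919)≈-1.568246
n=7: y≈-1.568246, sp=-2, e=sp−y≈-0.431754; I≈-9.806484, D=e−e_prev≈1.043325; u=3/4·(-0.431754)+1/2·(-9.806484)+1·1.043325≈-4.183733; next y=-1/5·(-1.568246)+1/4·(-4.183733)≈-0.732284
n=8: y≈-0.732284, sp=-2, e=sp−y≈-1.267716; I≈-11.074200, D=e−e_prev≈-0.835962; u=3/4·(-1.267716)+1/2·(-11.074200)+1·(-0.835962)≈-7.323849; next y=-1/5·(-0.732284)+1/4·(-7.323849)≈-1.684505
n=9: y≈-1.684505, sp=-2, e=sp−y≈-0.315495; I≈-11.389695, D=e−e_prev≈0.952221; u=3/4·(-0.315495)+1/2·(-11.389695)+1·0.952221≈-4.979247; next y=-1/5·(-1.684505)+1/4·(-4.979247)≈-0.907911
n=10: y≈-0.907911, sp=-2, e=sp−y≈-1.092089; I≈-12.481784, D=e−e_prev≈-0.776595; u=3/4·(-1.092089)+1/2·(-12.481784)+1·(-0.776595)≈-7.836554; next y=-1/5·(-0.907911)+1/4·(-7.836554)≈-1.777556
n=11: y≈-1.777556, sp=-2, e=sp−y≈-0.222444; I≈-12.704228, D=e−e_prev≈0.869646; u=3/4·(-0.222444)+1/2·(-12.704228)+1·0.869646≈-5.649301; next y=-1/5·(-1.777556)+1/4·(-5.649301)≈-1.056814
n=12: y≈-1.056814, sp=-2, e=sp−y≈-0.943186; I≈-13.647414, D=e−e_prev≈-0.720742; u=3/4·(-0.943186)+1/2·(-13.647414)+1·(-0.720742)≈-8.251839; next y=-1/5·(-1.056814)+1/4·(-8.251839)≈-1.851597
n=13: y≈-1.851597, sp=-2, e=sp−y≈-0.148403; I≈-13.795817, D=e−e_prev≈0.794783; u=3/4·(-0.148403)+1/2·(-13.795817)+1·0.794783≈-6.214428; next y=-1/5·(-1.851597)+1/4·(-6.214428)≈-1.183288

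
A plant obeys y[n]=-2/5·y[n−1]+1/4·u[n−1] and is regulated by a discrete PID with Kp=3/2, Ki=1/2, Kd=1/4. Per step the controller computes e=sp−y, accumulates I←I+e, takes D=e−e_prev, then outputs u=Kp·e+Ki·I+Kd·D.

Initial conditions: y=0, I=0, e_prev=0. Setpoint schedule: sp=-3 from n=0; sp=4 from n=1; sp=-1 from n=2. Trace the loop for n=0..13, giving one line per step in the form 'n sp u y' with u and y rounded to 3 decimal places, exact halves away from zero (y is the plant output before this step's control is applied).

0 -3 -6.750 0.000
1 4 12.047 -1.688
2 -1 -10.623 3.687
3 -1 7.216 -4.130
4 -1 -10.243 3.456
5 -1 6.074 -3.943
6 -1 -10.142 3.096
7 -1 5.026 -3.774
8 -1 -10.019 2.766
9 -1 4.082 -3.611
10 -1 -9.878 2.465
11 -1 3.230 -3.456
12 -1 -9.724 2.190
13 -1 2.459 -3.307

(exact arithmetic carried between steps; '≈' marks a value shown rounded to 6 d.p. or computed from one; I and e_prev carry over from the previous line; the table rounds u and y to 3 d.p., halves away from zero)
n=0: y=0, sp=-3, e=sp−y=-3; I=-3, D=e−e_prev=-3; u=3/2·(-3)+1/2·(-3)+1/4·(-3)=-6.75; next y=-2/5·0+1/4·(-6.75)=-1.6875
n=1: y=-1.6875, sp=4, e=sp−y=5.6875; I=2.6875, D=e−e_prev=8.6875; u=3/2·5.6875+1/2·2.6875+1/4·8.6875=12.046875; next y=-2/5·(-1.6875)+1/4·12.046875≈3.686719
n=2: y≈3.686719, sp=-1, e=sp−y≈-4.686719; I≈-1.999219, D=e−e_prev≈-10.374219; u=3/2·(-4.686719)+1/2·(-1.999219)+1/4·(-10.374219)≈-10.623242; next y=-2/5·3.686719+1/4·(-10.623242)≈-4.130498
n=3: y≈-4.130498, sp=-1, e=sp−y≈3.130498; I≈1.131279, D=e−e_prev≈7.817217; u=3/2·3.130498+1/2·1.131279+1/4·7.817217≈7.215691; next y=-2/5·(-4.130498)+1/4·7.215691≈3.456122
n=4: y≈3.456122, sp=-1, e=sp−y≈-4.456122; I≈-3.324843, D=e−e_prev≈-7.586620; u=3/2·(-4.456122)+1/2·(-3.324843)+1/4·(-7.586620)≈-10.243259; next y=-2/5·3.456122+1/4·(-10.243259)≈-3.943264
n=5: y≈-3.943264, sp=-1, e=sp−y≈2.943264; I≈-0.381579, D=e−e_prev≈7.399386; u=3/2·2.943264+1/2·(-0.381579)+1/4·7.399386≈6.073952; next y=-2/5·(-3.943264)+1/4·6.073952≈3.095793
n=6: y≈3.095793, sp=-1, e=sp−y≈-4.095793; I≈-4.477373, D=e−e_prev≈-7.039057; u=3/2·(-4.095793)+1/2·(-4.477373)+1/4·(-7.039057)≈-10.142141; next y=-2/5·3.095793+1/4·(-10.142141)≈-3.773853
n=7: y≈-3.773853, sp=-1, e=sp−y≈2.773853; I≈-1.703520, D=e−e_prev≈6.869646; u=3/2·2.773853+1/2·(-1.703520)+1/4·6.869646≈5.026430; next y=-2/5·(-3.773853)+1/4·5.026430≈2.766149
n=8: y≈2.766149, sp=-1, e=sp−y≈-3.766149; I≈-5.469669, D=e−e_prev≈-6.540001; u=3/2·(-3.766149)+1/2·(-5.469669)+1/4·(-6.540001)≈-10.019058; next y=-2/5·2.766149+1/4·(-10.019058)≈-3.611224
n=9: y≈-3.611224, sp=-1, e=sp−y≈2.611224; I≈-2.858445, D=e−e_prev≈6.377373; u=3/2·2.611224+1/2·(-2.858445)+1/4·6.377373≈4.081957; next y=-2/5·(-3.611224)+1/4·4.081957≈2.464979
n=10: y≈2.464979, sp=-1, e=sp−y≈-3.464979; I≈-6.323423, D=e−e_prev≈-6.076203; u=3/2·(-3.464979)+1/2·(-6.323423)+1/4·(-6.076203)≈-9.878230; next y=-2/5·2.464979+1/4·(-9.878230)≈-3.455549
n=11: y≈-3.455549, sp=-1, e=sp−y≈2.455549; I≈-3.867874, D=e−e_prev≈5.920528; u=3/2·2.455549+1/2·(-3.867874)+1/4·5.920528≈3.229518; next y=-2/5·(-3.455549)+1/4·3.229518≈2.189599
n=12: y≈2.189599, sp=-1, e=sp−y≈-3.189599; I≈-7.057474, D=e−e_prev≈-5.645148; u=3/2·(-3.189599)+1/2·(-7.057474)+1/4·(-5.645148)≈-9.724423; next y=-2/5·2.189599+1/4·(-9.724423)≈-3.306945
n=13: y≈-3.306945, sp=-1, e=sp−y≈2.306945; I≈-4.750528, D=e−e_prev≈5.496545; u=3/2·2.306945+1/2·(-4.750528)+1/4·5.496545≈2.459290; next y=-2/5·(-3.306945)+1/4·2.459290≈1.937601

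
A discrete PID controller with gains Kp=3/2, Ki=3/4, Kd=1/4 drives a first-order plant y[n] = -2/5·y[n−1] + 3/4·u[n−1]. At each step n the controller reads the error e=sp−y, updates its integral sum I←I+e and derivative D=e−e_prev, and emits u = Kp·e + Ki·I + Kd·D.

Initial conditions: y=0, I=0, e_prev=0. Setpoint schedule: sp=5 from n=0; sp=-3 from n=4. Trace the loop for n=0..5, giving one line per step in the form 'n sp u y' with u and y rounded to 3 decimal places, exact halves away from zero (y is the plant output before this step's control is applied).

0 5 12.500 0.000
1 5 -8.438 9.375
2 5 39.258 -10.078
3 5 -63.179 33.475
4 -3 141.975 -60.774
5 -3 -315.168 130.791

(exact arithmetic carried between steps; '≈' marks a value shown rounded to 6 d.p. or computed from one; I and e_prev carry over from the previous line; the table rounds u and y to 3 d.p., halves away from zero)
n=0: y=0, sp=5, e=sp−y=5; I=5, D=e−e_prev=5; u=3/2·5+3/4·5+1/4·5=12.5; next y=-2/5·0+3/4·12.5=9.375
n=1: y=9.375, sp=5, e=sp−y=-4.375; I=0.625, D=e−e_prev=-9.375; u=3/2·(-4.375)+3/4·0.625+1/4·(-9.375)=-8.4375; next y=-2/5·9.375+3/4·(-8.4375)=-10.078125
n=2: y=-10.078125, sp=5, e=sp−y=15.078125; I=15.703125, D=e−e_prev=19.453125; u=3/2·15.078125+3/4·15.703125+1/4·19.453125≈39.257813; next y=-2/5·(-10.078125)+3/4·39.257813≈33.474609
n=3: y≈33.474609, sp=5, e=sp−y≈-28.474609; I≈-12.771484, D=e−e_prev≈-43.552734; u=3/2·(-28.474609)+3/4·(-12.771484)+1/4·(-43.552734)≈-63.178711; next y=-2/5·33.474609+3/4·(-63.178711)≈-60.773877
n=4: y≈-60.773877, sp=-3, e=sp−y≈57.773877; I≈45.002393, D=e−e_prev≈86.248486; u=3/2·57.773877+3/4·45.002393+1/4·86.248486≈141.974731; next y=-2/5·(-60.773877)+3/4·141.974731≈130.790599
n=5: y≈130.790599, sp=-3, e=sp−y≈-133.790599; I≈-88.788207, D=e−e_prev≈-191.564476; u=3/2·(-133.790599)+3/4·(-88.788207)+1/4·(-191.564476)≈-315.168173; next y=-2/5·130.790599+3/4·(-315.168173)≈-288.692370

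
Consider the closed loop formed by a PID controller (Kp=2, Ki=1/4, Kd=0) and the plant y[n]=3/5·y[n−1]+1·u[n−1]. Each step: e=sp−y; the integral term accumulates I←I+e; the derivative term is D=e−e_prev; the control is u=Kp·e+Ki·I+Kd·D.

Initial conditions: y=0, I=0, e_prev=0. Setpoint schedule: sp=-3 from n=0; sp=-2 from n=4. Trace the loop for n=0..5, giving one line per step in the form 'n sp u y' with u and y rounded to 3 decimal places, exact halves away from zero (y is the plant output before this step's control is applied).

(exact arithmetic carried between steps; '≈' marks a value shown rounded to 6 d.p. or computed from one; I and e_prev carry over from the previous line; the table rounds u and y to 3 d.p., halves away from zero)
n=0: y=0, sp=-3, e=sp−y=-3; I=-3, D=e−e_prev=-3; u=2·(-3)+1/4·(-3)+0·(-3)=-6.75; next y=3/5·0+1·(-6.75)=-6.75
n=1: y=-6.75, sp=-3, e=sp−y=3.75; I=0.75, D=e−e_prev=6.75; u=2·3.75+1/4·0.75+0·6.75=7.6875; next y=3/5·(-6.75)+1·7.6875=3.6375
n=2: y=3.6375, sp=-3, e=sp−y=-6.6375; I=-5.8875, D=e−e_prev=-10.3875; u=2·(-6.6375)+1/4·(-5.8875)+0·(-10.3875)=-14.746875; next y=3/5·3.6375+1·(-14.746875)=-12.564375
n=3: y=-12.564375, sp=-3, e=sp−y=9.564375; I=3.676875, D=e−e_prev=16.201875; u=2·9.564375+1/4·3.676875+0·16.201875≈20.047969; next y=3/5·(-12.564375)+1·20.047969≈12.509344
n=4: y≈12.509344, sp=-2, e=sp−y≈-14.509344; I≈-10.832469, D=e−e_prev≈-24.073719; u=2·(-14.509344)+1/4·(-10.832469)+0·(-24.073719)≈-31.726805; next y=3/5·12.509344+1·(-31.726805)≈-24.221198
n=5: y≈-24.221198, sp=-2, e=sp−y≈22.221198; I≈11.388730, D=e−e_prev≈36.730542; u=2·22.221198+1/4·11.388730+0·36.730542≈47.289579; next y=3/5·(-24.221198)+1·47.289579≈32.756860

0 -3 -6.750 0.000
1 -3 7.688 -6.750
2 -3 -14.747 3.638
3 -3 20.048 -12.564
4 -2 -31.727 12.509
5 -2 47.290 -24.221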